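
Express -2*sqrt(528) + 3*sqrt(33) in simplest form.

-5*sqrt(33)

2*sqrt(528) = 8*sqrt(33); 3*sqrt(33) = 3*sqrt(33)
Combine: (-8 + 3)·sqrt(33) = -5*sqrt(33)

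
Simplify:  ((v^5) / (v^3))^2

v^4

Inside the bracket: v^2
Raise to the power 2: v^4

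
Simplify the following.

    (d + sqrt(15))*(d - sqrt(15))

d^2 - 15

Difference of squares with P = d, Q = sqrt(15).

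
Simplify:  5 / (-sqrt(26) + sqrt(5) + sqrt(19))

(5*sqrt(26) + 30*sqrt(19) + 100*sqrt(5) + 5*sqrt(2470))/188

Group as (sqrt(5) + sqrt(19)) - sqrt(26); multiply by (sqrt(5) + sqrt(19)) + sqrt(26), then rationalise the remaining surd.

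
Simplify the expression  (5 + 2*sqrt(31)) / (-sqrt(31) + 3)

(-7 - sqrt(31))/2

Multiply numerator and denominator by 3 + sqrt(31).
Denominator becomes -22; numerator becomes 11*sqrt(31) + 77.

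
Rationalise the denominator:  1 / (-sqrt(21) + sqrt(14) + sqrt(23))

(-8*sqrt(21) + 6*sqrt(23) + 15*sqrt(14) + 7*sqrt(138))/516

Group as (sqrt(14) + sqrt(23)) - sqrt(21); multiply by (sqrt(14) + sqrt(23)) + sqrt(21), then rationalise the remaining surd.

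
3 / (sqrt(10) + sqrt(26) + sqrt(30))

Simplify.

Group as (sqrt(10) + sqrt(30)) + sqrt(26); multiply by (sqrt(10) + sqrt(30)) - sqrt(26), then rationalise the remaining surd.

(-30*sqrt(78) + 9*sqrt(30) + 21*sqrt(26) + 69*sqrt(10))/502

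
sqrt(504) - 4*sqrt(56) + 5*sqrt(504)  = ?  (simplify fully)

28*sqrt(14)

sqrt(504) = 6*sqrt(14); 4*sqrt(56) = 8*sqrt(14); 5*sqrt(504) = 30*sqrt(14)
Combine: (6 - 8 + 30)·sqrt(14) = 28*sqrt(14)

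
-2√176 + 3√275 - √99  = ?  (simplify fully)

4*√11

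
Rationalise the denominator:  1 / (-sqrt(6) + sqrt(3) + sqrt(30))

(-11*sqrt(3) - 4*sqrt(15) + 9*sqrt(6) + 7*sqrt(30))/123

Group as (sqrt(3) + sqrt(30)) - sqrt(6); multiply by (sqrt(3) + sqrt(30)) + sqrt(6), then rationalise the remaining surd.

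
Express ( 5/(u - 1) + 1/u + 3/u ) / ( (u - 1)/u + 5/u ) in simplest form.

(9*u - 4)/(u**2 + 3*u - 4)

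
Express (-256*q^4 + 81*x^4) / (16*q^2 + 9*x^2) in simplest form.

-16*q^2 + 9*x^2

-256*q^4 + 81*x^4 factors as (-4*q + 3*x)*(4*q + 3*x)*(16*q^2 + 9*x^2).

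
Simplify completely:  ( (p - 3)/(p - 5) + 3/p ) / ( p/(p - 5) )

(p² - 15)/p²

Numerator: (p - 3)/(p - 5) + 3/p = (p² - 15)/(p² - 5*p)
Denominator: p/(p - 5) = p/(p - 5)
Divide: ((p² - 15)/(p² - 5*p)) · ((p - 5)/p) = (p² - 15)/p²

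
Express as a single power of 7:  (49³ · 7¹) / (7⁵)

49³ = 7^6; 7¹ = 7^1; 7⁵ = 7^5
Combine exponents: 7^2

7^2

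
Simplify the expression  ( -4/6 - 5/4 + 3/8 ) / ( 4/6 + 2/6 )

-37/24

Numerator: -4/6 - 5/4 + 3/8 = -37/24
Denominator: 4/6 + 2/6 = 1
Divide: (-37/24) · (1) = -37/24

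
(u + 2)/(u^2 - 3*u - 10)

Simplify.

1/(u - 5)

Factor: u^2 - 3*u - 10 = (u - 5)*(u + 2)
Cancel the common factor (u + 2).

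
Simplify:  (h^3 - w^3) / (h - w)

h^2 + h*w + w^2

Apply the difference-of-cubes factorisation and cancel (h - w).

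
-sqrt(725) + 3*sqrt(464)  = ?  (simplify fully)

sqrt(725) = 5*sqrt(29); 3*sqrt(464) = 12*sqrt(29)
Combine: (-5 + 12)·sqrt(29) = 7*sqrt(29)

7*sqrt(29)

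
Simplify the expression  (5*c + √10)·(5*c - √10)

Product of conjugates: (P+Q)(P-Q) = P^2 - Q^2.

25*c² - 10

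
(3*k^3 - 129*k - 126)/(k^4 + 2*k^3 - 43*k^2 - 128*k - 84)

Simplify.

3/(k + 2)

Factor: 3*k^3 - 129*k - 126 = 3*(k + 6)*(k - 7)*(k + 1);  k^4 + 2*k^3 - 43*k^2 - 128*k - 84 = (k - 7)*(k + 6)*(k + 2)*(k + 1)
Cancel the common factors (k + 1), (k + 6), (k - 7).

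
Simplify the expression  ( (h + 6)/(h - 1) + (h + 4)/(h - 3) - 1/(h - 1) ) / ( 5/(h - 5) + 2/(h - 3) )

Numerator: (h + 6)/(h - 1) + (h + 4)/(h - 3) - 1/(h - 1) = (2*h² + 5*h - 19)/(h² - 4*h + 3)
Denominator: 5/(h - 5) + 2/(h - 3) = (7*h - 25)/(h² - 8*h + 15)
Divide: ((2*h² + 5*h - 19)/(h² - 4*h + 3)) · ((h² - 8*h + 15)/(7*h - 25)) = (2*h³ - 5*h² - 44*h + 95)/(7*h² - 32*h + 25)

(2*h³ - 5*h² - 44*h + 95)/(7*h² - 32*h + 25)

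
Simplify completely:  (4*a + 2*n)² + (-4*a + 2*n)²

32*a² + 8*n²

Binomially expand both and collect terms in (2*n), (4*a).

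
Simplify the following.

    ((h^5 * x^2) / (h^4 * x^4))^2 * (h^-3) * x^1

Inside the bracket: h^1 * (x^-2)
Raise to the power 2: h^2 * (x^-4)
Multiply by (h^-3) * x^1: add exponents.

1/(h*x^3)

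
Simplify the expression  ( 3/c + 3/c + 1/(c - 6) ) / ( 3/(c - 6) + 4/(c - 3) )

(7*c^2 - 57*c + 108)/(7*c^2 - 33*c)

Numerator: 3/c + 3/c + 1/(c - 6) = (7*c - 36)/(c^2 - 6*c)
Denominator: 3/(c - 6) + 4/(c - 3) = (7*c - 33)/(c^2 - 9*c + 18)
Divide: ((7*c - 36)/(c^2 - 6*c)) · ((c^2 - 9*c + 18)/(7*c - 33)) = (7*c^2 - 57*c + 108)/(7*c^2 - 33*c)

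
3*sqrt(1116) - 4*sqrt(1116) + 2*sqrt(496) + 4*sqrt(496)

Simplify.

3*sqrt(1116) = 18*sqrt(31); 4*sqrt(1116) = 24*sqrt(31); 2*sqrt(496) = 8*sqrt(31); 4*sqrt(496) = 16*sqrt(31)
Combine: (18 - 24 + 8 + 16)·sqrt(31) = 18*sqrt(31)

18*sqrt(31)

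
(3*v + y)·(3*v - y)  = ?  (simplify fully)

(3*v)^2 - (y)^2 = 9*v² - y².

9*v² - y²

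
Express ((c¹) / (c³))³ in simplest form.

c^(-6)

Inside the bracket: (c^-2)
Raise to the power 3: (c^-6)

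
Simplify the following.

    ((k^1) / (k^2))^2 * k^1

Inside the bracket: (k^-1)
Raise to the power 2: (k^-2)
Multiply by k^1: add exponents.

1/k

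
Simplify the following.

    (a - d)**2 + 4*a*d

(a + d)**2

Expanding gives a**2 + 2*a*d + d**2, a perfect square.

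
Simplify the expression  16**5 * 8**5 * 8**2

2**41

16**5 = 2**20; 8**5 = 2**15; 8**2 = 2**6
Combine exponents: 2**41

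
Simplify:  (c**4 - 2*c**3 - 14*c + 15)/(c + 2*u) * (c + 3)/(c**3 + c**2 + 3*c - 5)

Factor: c**4 - 2*c**3 - 14*c + 15 = (c - 1)*(c - 3)*(c**2 + 2*c + 5);  c**3 + c**2 + 3*c - 5 = (c**2 + 2*c + 5)*(c - 1)
Cancel the common factors (c**2 + 2*c + 5), (c - 1).

(c**2 - 9)/(c + 2*u)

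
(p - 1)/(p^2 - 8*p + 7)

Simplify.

1/(p - 7)

Factor: p^2 - 8*p + 7 = (p - 7)*(p - 1)
Cancel the common factor (p - 1).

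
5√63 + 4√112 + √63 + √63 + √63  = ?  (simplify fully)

5√63 = 15*√7; 4√112 = 16*√7; √63 = 3*√7; √63 = 3*√7; √63 = 3*√7
Combine: (15 + 16 + 3 + 3 + 3)·√7 = 40*√7

40*√7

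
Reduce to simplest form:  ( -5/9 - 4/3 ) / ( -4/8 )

34/9

Numerator: -5/9 - 4/3 = -17/9
Denominator: -4/8 = -1/2
Divide: (-17/9) · (-2) = 34/9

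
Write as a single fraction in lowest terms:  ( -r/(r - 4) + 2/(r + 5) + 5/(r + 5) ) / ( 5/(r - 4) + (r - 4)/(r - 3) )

(-r³ + 5*r² - 34*r + 84)/(r³ + 2*r² - 14*r + 5)

Numerator: -r/(r - 4) + 2/(r + 5) + 5/(r + 5) = (-r² + 2*r - 28)/(r² + r - 20)
Denominator: 5/(r - 4) + (r - 4)/(r - 3) = (r² - 3*r + 1)/(r² - 7*r + 12)
Divide: ((-r² + 2*r - 28)/(r² + r - 20)) · ((r² - 7*r + 12)/(r² - 3*r + 1)) = (-r³ + 5*r² - 34*r + 84)/(r³ + 2*r² - 14*r + 5)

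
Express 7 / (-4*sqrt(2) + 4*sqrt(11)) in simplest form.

(7*sqrt(2) + 7*sqrt(11))/36

Multiply numerator and denominator by 4*sqrt(2) + 4*sqrt(11).
Denominator becomes 144; numerator becomes 28*sqrt(2) + 28*sqrt(11).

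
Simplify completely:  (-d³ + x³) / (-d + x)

x^3 - d^3 = (-d + x)(d² + d*x + x²).

d² + d*x + x²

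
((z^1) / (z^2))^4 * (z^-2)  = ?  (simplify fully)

z^(-6)

Inside the bracket: (z^-1)
Raise to the power 4: (z^-4)
Multiply by (z^-2): add exponents.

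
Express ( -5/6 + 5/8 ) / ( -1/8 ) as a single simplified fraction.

5/3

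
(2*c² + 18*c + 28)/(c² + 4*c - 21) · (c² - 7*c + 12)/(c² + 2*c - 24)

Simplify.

Factor: 2*c² + 18*c + 28 = 2·(c + 7)·(c + 2);  c² + 4*c - 21 = (c + 7)·(c - 3);  c² - 7*c + 12 = (c - 3)·(c - 4);  c² + 2*c - 24 = (c - 4)·(c + 6)
Cancel the common factors (c - 4), (c + 7), (c - 3).

(2*c + 4)/(c + 6)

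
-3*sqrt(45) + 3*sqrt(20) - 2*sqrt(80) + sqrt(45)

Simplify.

-8*sqrt(5)

3*sqrt(45) = 9*sqrt(5); 3*sqrt(20) = 6*sqrt(5); 2*sqrt(80) = 8*sqrt(5); sqrt(45) = 3*sqrt(5)
Combine: (-9 + 6 - 8 + 3)·sqrt(5) = -8*sqrt(5)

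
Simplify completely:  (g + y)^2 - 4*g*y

Expanding gives g^2 - 2*g*y + y^2, a perfect square.

(g - y)^2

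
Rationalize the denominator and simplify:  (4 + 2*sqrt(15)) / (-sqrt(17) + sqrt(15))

Multiply numerator and denominator by sqrt(15) + sqrt(17).
Denominator becomes -2; numerator becomes 4*sqrt(15) + 4*sqrt(17) + 30 + 2*sqrt(255).

-sqrt(255) - 15 - 2*sqrt(17) - 2*sqrt(15)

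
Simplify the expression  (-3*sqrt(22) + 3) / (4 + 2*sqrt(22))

(-8 + sqrt(22))/4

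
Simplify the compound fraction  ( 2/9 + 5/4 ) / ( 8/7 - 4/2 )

-371/216

Numerator: 2/9 + 5/4 = 53/36
Denominator: 8/7 - 4/2 = -6/7
Divide: (53/36) · (-7/6) = -371/216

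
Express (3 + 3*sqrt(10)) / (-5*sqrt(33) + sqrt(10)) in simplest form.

Multiply numerator and denominator by sqrt(10) + 5*sqrt(33).
Denominator becomes -815; numerator becomes 3*sqrt(10) + 30 + 15*sqrt(33) + 15*sqrt(330).

(-15*sqrt(330) - 15*sqrt(33) - 30 - 3*sqrt(10))/815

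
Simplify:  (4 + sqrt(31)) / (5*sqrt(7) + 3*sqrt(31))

(-5*sqrt(217) - 20*sqrt(7) + 12*sqrt(31) + 93)/104

Multiply numerator and denominator by -5*sqrt(7) + 3*sqrt(31).
Denominator becomes 104; numerator becomes -5*sqrt(217) - 20*sqrt(7) + 12*sqrt(31) + 93.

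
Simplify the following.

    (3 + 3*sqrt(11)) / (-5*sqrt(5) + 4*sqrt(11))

Multiply numerator and denominator by 5*sqrt(5) + 4*sqrt(11).
Denominator becomes 51; numerator becomes 15*sqrt(5) + 12*sqrt(11) + 15*sqrt(55) + 132.

(5*sqrt(5) + 4*sqrt(11) + 5*sqrt(55) + 44)/17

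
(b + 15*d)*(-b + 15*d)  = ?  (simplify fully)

Product of conjugates: (P+Q)(P-Q) = P^2 - Q^2.

-b^2 + 225*d^2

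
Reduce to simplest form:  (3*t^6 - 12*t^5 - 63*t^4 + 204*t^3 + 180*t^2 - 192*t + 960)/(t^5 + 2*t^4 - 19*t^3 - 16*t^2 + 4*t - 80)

Factor: 3*t^6 - 12*t^5 - 63*t^4 + 204*t^3 + 180*t^2 - 192*t + 960 = 3*(t + 2)*(t + 4)*(t^2 - t + 2)*(t - 5)*(t - 4);  t^5 + 2*t^4 - 19*t^3 - 16*t^2 + 4*t - 80 = (t - 4)*(t^2 - t + 2)*(t + 5)*(t + 2)
Cancel the common factors (t^2 - t + 2), (t + 2), (t - 4).

(3*t^2 - 3*t - 60)/(t + 5)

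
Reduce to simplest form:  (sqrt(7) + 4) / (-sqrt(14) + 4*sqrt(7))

(7*sqrt(2) + 4*sqrt(14) + 28 + 16*sqrt(7))/98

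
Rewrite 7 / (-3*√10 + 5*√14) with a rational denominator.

Multiply numerator and denominator by 3*√10 + 5*√14.
Denominator becomes 260; numerator becomes 21*√10 + 35*√14.

(21*√10 + 35*√14)/260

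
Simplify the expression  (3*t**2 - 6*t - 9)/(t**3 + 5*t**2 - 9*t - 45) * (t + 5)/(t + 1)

3/(t + 3)

Factor: 3*t**2 - 6*t - 9 = 3*(t + 1)*(t - 3);  t**3 + 5*t**2 - 9*t - 45 = (t - 3)*(t + 5)*(t + 3)
Cancel the common factors (t + 5), (t - 3), (t + 1).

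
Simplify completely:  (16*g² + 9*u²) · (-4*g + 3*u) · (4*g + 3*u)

-256*g⁴ + 81*u⁴

((3*u)+(4*g))((3*u)-(4*g)) = -16*g² + 9*u²; continue pairing.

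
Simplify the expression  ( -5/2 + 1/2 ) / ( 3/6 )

Numerator: -5/2 + 1/2 = -2
Denominator: 3/6 = 1/2
Divide: (-2) · (2) = -4

-4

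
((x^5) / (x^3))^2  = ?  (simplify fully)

x^4

Inside the bracket: x^2
Raise to the power 2: x^4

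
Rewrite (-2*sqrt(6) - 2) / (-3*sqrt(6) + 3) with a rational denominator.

(4*sqrt(6) + 14)/15

Multiply numerator and denominator by 3 + 3*sqrt(6).
Denominator becomes -45; numerator becomes -42 - 12*sqrt(6).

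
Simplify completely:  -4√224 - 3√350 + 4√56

-23*√14

4√224 = 16*√14; 3√350 = 15*√14; 4√56 = 8*√14
Combine: (-16 - 15 + 8)·√14 = -23*√14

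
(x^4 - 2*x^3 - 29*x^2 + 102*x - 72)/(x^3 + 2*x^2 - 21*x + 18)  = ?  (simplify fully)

x - 4

Factor: x^4 - 2*x^3 - 29*x^2 + 102*x - 72 = (x - 3)*(x - 4)*(x + 6)*(x - 1);  x^3 + 2*x^2 - 21*x + 18 = (x - 3)*(x - 1)*(x + 6)
Cancel the common factors (x - 1), (x - 3), (x + 6).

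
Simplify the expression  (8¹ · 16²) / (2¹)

8¹ = 2^3; 16² = 2^8; 2¹ = 2^1
Combine exponents: 2^10

2^10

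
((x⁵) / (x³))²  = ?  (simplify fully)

Inside the bracket: x²
Raise to the power 2: x⁴

x⁴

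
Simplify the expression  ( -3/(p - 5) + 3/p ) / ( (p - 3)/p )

Numerator: -3/(p - 5) + 3/p = -15/(p² - 5*p)
Denominator: (p - 3)/p = (p - 3)/p
Divide: (-15/(p² - 5*p)) · (p/(p - 3)) = -15/(p² - 8*p + 15)

-15/(p² - 8*p + 15)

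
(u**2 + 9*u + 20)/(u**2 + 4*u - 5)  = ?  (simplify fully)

(u + 4)/(u - 1)

Factor: u**2 + 9*u + 20 = (u + 4)*(u + 5);  u**2 + 4*u - 5 = (u + 5)*(u - 1)
Cancel the common factor (u + 5).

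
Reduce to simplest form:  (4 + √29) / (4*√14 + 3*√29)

Multiply numerator and denominator by -4*√14 + 3*√29.
Denominator becomes 37; numerator becomes -4*√406 - 16*√14 + 12*√29 + 87.

(-4*√406 - 16*√14 + 12*√29 + 87)/37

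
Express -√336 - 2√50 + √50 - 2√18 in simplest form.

-4*√21 - 11*√2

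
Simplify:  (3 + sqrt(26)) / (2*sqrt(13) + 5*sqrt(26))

Multiply numerator and denominator by -2*sqrt(13) + 5*sqrt(26).
Denominator becomes 598; numerator becomes -26*sqrt(2) - 6*sqrt(13) + 15*sqrt(26) + 130.

(-26*sqrt(2) - 6*sqrt(13) + 15*sqrt(26) + 130)/598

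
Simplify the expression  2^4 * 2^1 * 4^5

2^4 = 2^4; 2^1 = 2^1; 4^5 = 2^10
Combine exponents: 2^15

2^15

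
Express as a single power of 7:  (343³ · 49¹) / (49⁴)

343³ = 7^9; 49¹ = 7^2; 49⁴ = 7^8
Combine exponents: 7^3

7^3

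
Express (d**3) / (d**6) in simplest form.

Quotient: (d**-3)

d**(-3)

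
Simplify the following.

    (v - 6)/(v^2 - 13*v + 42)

Factor: v^2 - 13*v + 42 = (v - 6)*(v - 7)
Cancel the common factor (v - 6).

1/(v - 7)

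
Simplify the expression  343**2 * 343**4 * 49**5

343**2 = 7**6; 343**4 = 7**12; 49**5 = 7**10
Combine exponents: 7**28

7**28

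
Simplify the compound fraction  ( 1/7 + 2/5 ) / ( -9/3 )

Numerator: 1/7 + 2/5 = 19/35
Denominator: -9/3 = -3
Divide: (19/35) · (-1/3) = -19/105

-19/105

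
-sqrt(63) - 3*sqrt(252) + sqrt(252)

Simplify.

-15*sqrt(7)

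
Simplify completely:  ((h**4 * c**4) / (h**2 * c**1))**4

Inside the bracket: h**2 * c**3
Raise to the power 4: h**8 * c**12

c**12*h**8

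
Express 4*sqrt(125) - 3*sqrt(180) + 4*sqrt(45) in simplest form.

14*sqrt(5)

4*sqrt(125) = 20*sqrt(5); 3*sqrt(180) = 18*sqrt(5); 4*sqrt(45) = 12*sqrt(5)
Combine: (20 - 18 + 12)·sqrt(5) = 14*sqrt(5)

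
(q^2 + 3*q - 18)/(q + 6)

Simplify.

q - 3

Factor: q^2 + 3*q - 18 = (q + 6)*(q - 3)
Cancel the common factor (q + 6).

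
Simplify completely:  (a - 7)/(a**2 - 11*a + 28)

Factor: a**2 - 11*a + 28 = (a - 7)*(a - 4)
Cancel the common factor (a - 7).

1/(a - 4)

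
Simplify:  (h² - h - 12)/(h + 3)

Factor: h² - h - 12 = (h - 4)·(h + 3)
Cancel the common factor (h + 3).

h - 4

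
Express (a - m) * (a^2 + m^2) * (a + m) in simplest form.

a^4 - m^4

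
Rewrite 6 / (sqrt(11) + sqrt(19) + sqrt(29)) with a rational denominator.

Group as (sqrt(11) + sqrt(19)) + sqrt(29); multiply by (sqrt(11) + sqrt(19)) - sqrt(29), then rationalise the remaining surd.

(-12*sqrt(6061) + 6*sqrt(29) + 126*sqrt(19) + 222*sqrt(11))/835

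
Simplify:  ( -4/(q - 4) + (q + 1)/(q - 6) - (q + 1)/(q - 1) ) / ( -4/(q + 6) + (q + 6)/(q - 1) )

Numerator: -4/(q - 4) + (q + 1)/(q - 6) - (q + 1)/(q - 1) = (q^2 + 13*q - 44)/(q^3 - 11*q^2 + 34*q - 24)
Denominator: -4/(q + 6) + (q + 6)/(q - 1) = (q^2 + 8*q + 40)/(q^2 + 5*q - 6)
Divide: ((q^2 + 13*q - 44)/(q^3 - 11*q^2 + 34*q - 24)) · ((q^2 + 5*q - 6)/(q^2 + 8*q + 40)) = (q^3 + 19*q^2 + 34*q - 264)/(q^4 - 2*q^3 - 16*q^2 - 208*q + 960)

(q^3 + 19*q^2 + 34*q - 264)/(q^4 - 2*q^3 - 16*q^2 - 208*q + 960)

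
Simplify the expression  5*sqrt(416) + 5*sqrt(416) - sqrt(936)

5*sqrt(416) = 20*sqrt(26); 5*sqrt(416) = 20*sqrt(26); sqrt(936) = 6*sqrt(26)
Combine: (20 + 20 - 6)·sqrt(26) = 34*sqrt(26)

34*sqrt(26)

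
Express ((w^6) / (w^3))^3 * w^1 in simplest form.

Inside the bracket: w^3
Raise to the power 3: w^9
Multiply by w^1: add exponents.

w^10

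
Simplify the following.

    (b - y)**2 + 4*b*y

Expanding gives b**2 + 2*b*y + y**2, a perfect square.

(b + y)**2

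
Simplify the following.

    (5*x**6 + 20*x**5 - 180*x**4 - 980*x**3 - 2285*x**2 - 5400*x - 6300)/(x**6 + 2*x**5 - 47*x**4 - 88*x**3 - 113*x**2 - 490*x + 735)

Factor: 5*x**6 + 20*x**5 - 180*x**4 - 980*x**3 - 2285*x**2 - 5400*x - 6300 = 5*(x - 7)*(x + 3)*(x**2 + 5)*(x + 6)*(x + 2);  x**6 + 2*x**5 - 47*x**4 - 88*x**3 - 113*x**2 - 490*x + 735 = (x + 3)*(x**2 + 5)*(x - 7)*(x - 1)*(x + 7)
Cancel the common factors (x**2 + 5), (x - 7), (x + 3).

(5*x**2 + 40*x + 60)/(x**2 + 6*x - 7)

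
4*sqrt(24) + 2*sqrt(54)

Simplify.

14*sqrt(6)

4*sqrt(24) = 8*sqrt(6); 2*sqrt(54) = 6*sqrt(6)
Combine: (8 + 6)·sqrt(6) = 14*sqrt(6)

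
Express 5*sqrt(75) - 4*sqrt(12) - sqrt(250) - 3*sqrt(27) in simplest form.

-5*sqrt(10) + 8*sqrt(3)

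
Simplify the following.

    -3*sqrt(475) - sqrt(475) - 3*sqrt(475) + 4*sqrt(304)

3*sqrt(475) = 15*sqrt(19); sqrt(475) = 5*sqrt(19); 3*sqrt(475) = 15*sqrt(19); 4*sqrt(304) = 16*sqrt(19)
Combine: (-15 - 5 - 15 + 16)·sqrt(19) = -19*sqrt(19)

-19*sqrt(19)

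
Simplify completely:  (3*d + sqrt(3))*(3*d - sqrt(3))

9*d**2 - 3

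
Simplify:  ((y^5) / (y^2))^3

Inside the bracket: y^3
Raise to the power 3: y^9

y^9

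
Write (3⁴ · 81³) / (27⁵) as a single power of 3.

3^1

3⁴ = 3^4; 81³ = 3^12; 27⁵ = 3^15
Combine exponents: 3^1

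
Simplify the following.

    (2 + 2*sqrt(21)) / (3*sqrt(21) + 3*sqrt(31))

Multiply numerator and denominator by -3*sqrt(31) + 3*sqrt(21).
Denominator becomes -90; numerator becomes -6*sqrt(651) - 6*sqrt(31) + 6*sqrt(21) + 126.

(-21 - sqrt(21) + sqrt(31) + sqrt(651))/15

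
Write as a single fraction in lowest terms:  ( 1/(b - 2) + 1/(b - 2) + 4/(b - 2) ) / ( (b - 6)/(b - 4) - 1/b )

(6*b² - 24*b)/(b³ - 9*b² + 18*b - 8)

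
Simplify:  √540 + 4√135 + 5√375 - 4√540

19*√15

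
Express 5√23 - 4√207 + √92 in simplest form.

5√23 = 5*√23; 4√207 = 12*√23; √92 = 2*√23
Combine: (5 - 12 + 2)·√23 = -5*√23

-5*√23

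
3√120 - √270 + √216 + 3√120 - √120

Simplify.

6*√6 + 7*√30

3√120 = 6*√30; √270 = 3*√30; √216 = 6*√6; 3√120 = 6*√30; √120 = 2*√30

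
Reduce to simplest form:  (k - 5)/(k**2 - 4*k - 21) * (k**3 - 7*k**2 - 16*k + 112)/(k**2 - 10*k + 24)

(k**2 - k - 20)/(k**2 - 3*k - 18)

Factor: k**2 - 4*k - 21 = (k - 7)*(k + 3);  k**3 - 7*k**2 - 16*k + 112 = (k - 7)*(k - 4)*(k + 4);  k**2 - 10*k + 24 = (k - 4)*(k - 6)
Cancel the common factors (k - 7), (k - 4).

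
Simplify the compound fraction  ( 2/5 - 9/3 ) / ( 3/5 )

Numerator: 2/5 - 9/3 = -13/5
Denominator: 3/5 = 3/5
Divide: (-13/5) · (5/3) = -13/3

-13/3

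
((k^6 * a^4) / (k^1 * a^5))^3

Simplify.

k^15/a^3

Inside the bracket: k^5 * (a^-1)
Raise to the power 3: k^15 * (a^-3)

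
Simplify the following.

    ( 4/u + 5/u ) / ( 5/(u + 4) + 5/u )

(9*u + 36)/(10*u + 20)

Numerator: 4/u + 5/u = 9/u
Denominator: 5/(u + 4) + 5/u = (10*u + 20)/(u**2 + 4*u)
Divide: (9/u) · ((u**2 + 4*u)/(10*u + 20)) = (9*u + 36)/(10*u + 20)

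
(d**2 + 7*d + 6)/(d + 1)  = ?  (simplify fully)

d + 6

Factor: d**2 + 7*d + 6 = (d + 1)*(d + 6)
Cancel the common factor (d + 1).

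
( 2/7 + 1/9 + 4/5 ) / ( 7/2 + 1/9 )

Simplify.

Numerator: 2/7 + 1/9 + 4/5 = 377/315
Denominator: 7/2 + 1/9 = 65/18
Divide: (377/315) · (18/65) = 58/175

58/175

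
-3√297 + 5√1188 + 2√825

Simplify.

3√297 = 9*√33; 5√1188 = 30*√33; 2√825 = 10*√33
Combine: (-9 + 30 + 10)·√33 = 31*√33

31*√33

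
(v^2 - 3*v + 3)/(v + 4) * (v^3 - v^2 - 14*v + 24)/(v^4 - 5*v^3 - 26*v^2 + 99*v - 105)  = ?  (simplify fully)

Factor: v^3 - v^2 - 14*v + 24 = (v - 2)*(v - 3)*(v + 4);  v^4 - 5*v^3 - 26*v^2 + 99*v - 105 = (v^2 - 3*v + 3)*(v - 7)*(v + 5)
Cancel the common factors (v^2 - 3*v + 3), (v + 4).

(v^2 - 5*v + 6)/(v^2 - 2*v - 35)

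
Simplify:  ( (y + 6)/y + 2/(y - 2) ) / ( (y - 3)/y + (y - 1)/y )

(y**2 + 6*y - 12)/(2*y**2 - 8*y + 8)

Numerator: (y + 6)/y + 2/(y - 2) = (y**2 + 6*y - 12)/(y**2 - 2*y)
Denominator: (y - 3)/y + (y - 1)/y = (2*y - 4)/y
Divide: ((y**2 + 6*y - 12)/(y**2 - 2*y)) · (y/(2*y - 4)) = (y**2 + 6*y - 12)/(2*y**2 - 8*y + 8)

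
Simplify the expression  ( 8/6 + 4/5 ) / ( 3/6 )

64/15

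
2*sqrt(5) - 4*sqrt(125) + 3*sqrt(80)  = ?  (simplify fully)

-6*sqrt(5)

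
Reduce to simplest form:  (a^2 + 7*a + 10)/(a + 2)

a + 5

Factor: a^2 + 7*a + 10 = (a + 2)*(a + 5)
Cancel the common factor (a + 2).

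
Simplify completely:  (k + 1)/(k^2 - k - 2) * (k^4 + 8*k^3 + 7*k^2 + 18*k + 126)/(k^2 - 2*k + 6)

Factor: k^2 - k - 2 = (k - 2)*(k + 1);  k^4 + 8*k^3 + 7*k^2 + 18*k + 126 = (k + 3)*(k + 7)*(k^2 - 2*k + 6)
Cancel the common factors (k^2 - 2*k + 6), (k + 1).

(k^2 + 10*k + 21)/(k - 2)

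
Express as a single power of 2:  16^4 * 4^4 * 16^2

2^32

16^4 = 2^16; 4^4 = 2^8; 16^2 = 2^8
Combine exponents: 2^32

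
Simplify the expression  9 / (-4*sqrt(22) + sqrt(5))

(-36*sqrt(22) - 9*sqrt(5))/347

Multiply numerator and denominator by sqrt(5) + 4*sqrt(22).
Denominator becomes -347; numerator becomes 9*sqrt(5) + 36*sqrt(22).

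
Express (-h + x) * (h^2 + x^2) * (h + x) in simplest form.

Pair the conjugate factors: (x+h)(x-h) = -h^2 + x^2, then repeat with the next factor.

-h^4 + x^4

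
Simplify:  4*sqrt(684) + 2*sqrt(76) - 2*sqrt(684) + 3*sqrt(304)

4*sqrt(684) = 24*sqrt(19); 2*sqrt(76) = 4*sqrt(19); 2*sqrt(684) = 12*sqrt(19); 3*sqrt(304) = 12*sqrt(19)
Combine: (24 + 4 - 12 + 12)·sqrt(19) = 28*sqrt(19)

28*sqrt(19)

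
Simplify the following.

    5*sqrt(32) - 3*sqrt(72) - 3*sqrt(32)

5*sqrt(32) = 20*sqrt(2); 3*sqrt(72) = 18*sqrt(2); 3*sqrt(32) = 12*sqrt(2)
Combine: (20 - 18 - 12)·sqrt(2) = -10*sqrt(2)

-10*sqrt(2)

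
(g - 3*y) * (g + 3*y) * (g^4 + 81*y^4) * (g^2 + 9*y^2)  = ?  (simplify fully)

g^8 - 6561*y^8

Pair the conjugate factors: (g+(3*y))(g-(3*y)) = g^2 - 9*y^2, then repeat with the next factor.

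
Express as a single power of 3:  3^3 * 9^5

3^13

3^3 = 3^3; 9^5 = 3^10
Combine exponents: 3^13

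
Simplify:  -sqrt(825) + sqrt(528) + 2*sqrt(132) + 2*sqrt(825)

13*sqrt(33)

sqrt(825) = 5*sqrt(33); sqrt(528) = 4*sqrt(33); 2*sqrt(132) = 4*sqrt(33); 2*sqrt(825) = 10*sqrt(33)
Combine: (-5 + 4 + 4 + 10)·sqrt(33) = 13*sqrt(33)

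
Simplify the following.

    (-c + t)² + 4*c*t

Expand the square and combine the 4*c*t term.

(c + t)²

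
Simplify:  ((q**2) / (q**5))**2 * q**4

q**(-2)

Inside the bracket: (q**-3)
Raise to the power 2: (q**-6)
Multiply by q**4: add exponents.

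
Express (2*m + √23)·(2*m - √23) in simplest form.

4*m² - 23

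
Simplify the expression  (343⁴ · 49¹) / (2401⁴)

7^(-2)

343⁴ = 7^12; 49¹ = 7^2; 2401⁴ = 7^16
Combine exponents: 7^(-2)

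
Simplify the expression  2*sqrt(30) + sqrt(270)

5*sqrt(30)

2*sqrt(30) = 2*sqrt(30); sqrt(270) = 3*sqrt(30)
Combine: (2 + 3)·sqrt(30) = 5*sqrt(30)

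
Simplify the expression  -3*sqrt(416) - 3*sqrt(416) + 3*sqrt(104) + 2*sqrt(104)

-14*sqrt(26)

3*sqrt(416) = 12*sqrt(26); 3*sqrt(416) = 12*sqrt(26); 3*sqrt(104) = 6*sqrt(26); 2*sqrt(104) = 4*sqrt(26)
Combine: (-12 - 12 + 6 + 4)·sqrt(26) = -14*sqrt(26)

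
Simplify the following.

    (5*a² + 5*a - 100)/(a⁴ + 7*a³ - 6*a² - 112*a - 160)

5/(a² + 6*a + 8)

Factor: 5*a² + 5*a - 100 = 5·(a - 4)·(a + 5);  a⁴ + 7*a³ - 6*a² - 112*a - 160 = (a - 4)·(a + 5)·(a + 2)·(a + 4)
Cancel the common factors (a + 5), (a - 4).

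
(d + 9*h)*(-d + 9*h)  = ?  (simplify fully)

-d^2 + 81*h^2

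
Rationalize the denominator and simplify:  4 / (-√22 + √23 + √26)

Group as (√23 + √26) - √22; multiply by (√23 + √26) + √22, then rationalise the remaining surd.

(-108*√22 + 76*√26 + 100*√23 + 16*√3289)/1663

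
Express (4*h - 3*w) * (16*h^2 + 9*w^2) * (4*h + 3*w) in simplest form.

256*h^4 - 81*w^4

((4*h)+(3*w))((4*h)-(3*w)) = 16*h^2 - 9*w^2; continue pairing.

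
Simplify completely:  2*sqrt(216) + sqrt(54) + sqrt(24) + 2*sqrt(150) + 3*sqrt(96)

2*sqrt(216) = 12*sqrt(6); sqrt(54) = 3*sqrt(6); sqrt(24) = 2*sqrt(6); 2*sqrt(150) = 10*sqrt(6); 3*sqrt(96) = 12*sqrt(6)
Combine: (12 + 3 + 2 + 10 + 12)·sqrt(6) = 39*sqrt(6)

39*sqrt(6)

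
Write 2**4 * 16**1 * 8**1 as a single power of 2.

2**4 = 2**4; 16**1 = 2**4; 8**1 = 2**3
Combine exponents: 2**11

2**11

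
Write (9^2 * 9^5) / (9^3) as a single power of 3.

3^8

9^2 = 3^4; 9^5 = 3^10; 9^3 = 3^6
Combine exponents: 3^8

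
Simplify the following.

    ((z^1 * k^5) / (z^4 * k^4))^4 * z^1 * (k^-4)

Inside the bracket: (z^-3) * k^1
Raise to the power 4: (z^-12) * k^4
Multiply by z^1 * (k^-4): add exponents.

z^(-11)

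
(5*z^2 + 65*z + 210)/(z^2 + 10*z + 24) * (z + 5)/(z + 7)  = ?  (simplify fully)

Factor: 5*z^2 + 65*z + 210 = 5*(z + 7)*(z + 6);  z^2 + 10*z + 24 = (z + 6)*(z + 4)
Cancel the common factors (z + 6), (z + 7).

(5*z + 25)/(z + 4)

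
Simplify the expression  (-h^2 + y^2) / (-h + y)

h + y

-h^2 + y^2 factors as (-h + y)*(h + y).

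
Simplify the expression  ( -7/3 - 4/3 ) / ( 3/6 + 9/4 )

-4/3

Numerator: -7/3 - 4/3 = -11/3
Denominator: 3/6 + 9/4 = 11/4
Divide: (-11/3) · (4/11) = -4/3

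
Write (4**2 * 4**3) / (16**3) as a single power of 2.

2**(-2)

4**2 = 2**4; 4**3 = 2**6; 16**3 = 2**12
Combine exponents: 2**(-2)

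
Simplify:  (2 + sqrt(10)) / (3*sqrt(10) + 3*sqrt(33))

Multiply numerator and denominator by -3*sqrt(33) + 3*sqrt(10).
Denominator becomes -207; numerator becomes -3*sqrt(330) - 6*sqrt(33) + 6*sqrt(10) + 30.

(-10 - 2*sqrt(10) + 2*sqrt(33) + sqrt(330))/69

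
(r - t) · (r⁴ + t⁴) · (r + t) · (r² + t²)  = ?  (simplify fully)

r⁸ - t⁸

(r+t)(r-t) = r² - t²; continue pairing.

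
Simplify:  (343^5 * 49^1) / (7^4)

7^13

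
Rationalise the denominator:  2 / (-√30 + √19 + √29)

Group as (√19 + √29) - √30; multiply by (√19 + √29) + √30, then rationalise the remaining surd.

(-9*√30 + 10*√29 + 20*√19 + √16530)/470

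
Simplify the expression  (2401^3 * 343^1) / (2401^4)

2401^3 = 7^12; 343^1 = 7^3; 2401^4 = 7^16
Combine exponents: 7^(-1)

7^(-1)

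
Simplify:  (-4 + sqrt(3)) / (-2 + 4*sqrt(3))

Multiply numerator and denominator by -4*sqrt(3) - 2.
Denominator becomes -44; numerator becomes -4 + 14*sqrt(3).

(-7*sqrt(3) + 2)/22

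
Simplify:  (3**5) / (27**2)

3**(-1)

3**5 = 3**5; 27**2 = 3**6
Combine exponents: 3**(-1)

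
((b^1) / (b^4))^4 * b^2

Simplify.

Inside the bracket: (b^-3)
Raise to the power 4: (b^-12)
Multiply by b^2: add exponents.

b^(-10)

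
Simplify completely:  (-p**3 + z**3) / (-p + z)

p**2 + p*z + z**2

Apply the difference-of-cubes factorisation and cancel (-p + z).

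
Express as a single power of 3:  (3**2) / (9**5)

3**(-8)

3**2 = 3**2; 9**5 = 3**10
Combine exponents: 3**(-8)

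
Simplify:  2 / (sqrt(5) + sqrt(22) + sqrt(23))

(-sqrt(2530) + 2*sqrt(23) + 3*sqrt(22) + 20*sqrt(5))/106

Group as (sqrt(5) + sqrt(22)) + sqrt(23); multiply by (sqrt(5) + sqrt(22)) - sqrt(23), then rationalise the remaining surd.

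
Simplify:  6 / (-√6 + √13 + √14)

(-126*√6 + 30*√14 + 42*√13 + 24*√273)/287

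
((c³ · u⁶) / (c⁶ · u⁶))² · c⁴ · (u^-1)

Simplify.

1/(c²*u)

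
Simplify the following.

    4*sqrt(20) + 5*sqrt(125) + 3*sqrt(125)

4*sqrt(20) = 8*sqrt(5); 5*sqrt(125) = 25*sqrt(5); 3*sqrt(125) = 15*sqrt(5)
Combine: (8 + 25 + 15)·sqrt(5) = 48*sqrt(5)

48*sqrt(5)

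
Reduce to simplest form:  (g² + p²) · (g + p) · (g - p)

Pair the conjugate factors: (g+p)(g-p) = g² - p², then repeat with the next factor.

g⁴ - p⁴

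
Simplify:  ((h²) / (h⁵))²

h^(-6)

Inside the bracket: (h^-3)
Raise to the power 2: (h^-6)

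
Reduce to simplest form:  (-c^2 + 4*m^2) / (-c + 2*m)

c + 2*m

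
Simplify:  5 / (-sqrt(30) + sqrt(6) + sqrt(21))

(sqrt(30) + 5*sqrt(21) + 15*sqrt(6) + 4*sqrt(105))/33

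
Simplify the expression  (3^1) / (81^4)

3^1 = 3^1; 81^4 = 3^16
Combine exponents: 3^(-15)

3^(-15)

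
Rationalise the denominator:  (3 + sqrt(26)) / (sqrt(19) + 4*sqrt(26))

(-sqrt(494) - 3*sqrt(19) + 12*sqrt(26) + 104)/397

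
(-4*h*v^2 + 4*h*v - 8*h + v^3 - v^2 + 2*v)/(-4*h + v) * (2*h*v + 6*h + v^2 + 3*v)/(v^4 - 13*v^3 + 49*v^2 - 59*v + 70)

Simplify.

Factor: -4*h*v^2 + 4*h*v - 8*h + v^3 - v^2 + 2*v = (v^2 - v + 2)*(-4*h + v);  2*h*v + 6*h + v^2 + 3*v = (2*h + v)*(v + 3);  v^4 - 13*v^3 + 49*v^2 - 59*v + 70 = (v - 7)*(v^2 - v + 2)*(v - 5)
Cancel the common factors (v^2 - v + 2), (-4*h + v).

(2*h*v + 6*h + v^2 + 3*v)/(v^2 - 12*v + 35)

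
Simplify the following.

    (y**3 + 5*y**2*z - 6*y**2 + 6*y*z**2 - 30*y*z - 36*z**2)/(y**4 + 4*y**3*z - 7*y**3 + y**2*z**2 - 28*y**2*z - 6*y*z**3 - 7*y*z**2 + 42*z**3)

(y - 6)/(y**2 - y*z - 7*y + 7*z)

Factor: y**3 + 5*y**2*z - 6*y**2 + 6*y*z**2 - 30*y*z - 36*z**2 = (y - 6)*(y + 2*z)*(y + 3*z);  y**4 + 4*y**3*z - 7*y**3 + y**2*z**2 - 28*y**2*z - 6*y*z**3 - 7*y*z**2 + 42*z**3 = (y - z)*(y + 3*z)*(y + 2*z)*(y - 7)
Cancel the common factors (y + 2*z), (y + 3*z).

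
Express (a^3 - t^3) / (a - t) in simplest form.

Factor as (a-b)(a^2+ab+b^2) with a=a, b=t.

a^2 + a*t + t^2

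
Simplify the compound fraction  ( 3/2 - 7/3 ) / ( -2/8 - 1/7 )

70/33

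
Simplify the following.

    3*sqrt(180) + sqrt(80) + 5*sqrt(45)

37*sqrt(5)

3*sqrt(180) = 18*sqrt(5); sqrt(80) = 4*sqrt(5); 5*sqrt(45) = 15*sqrt(5)
Combine: (18 + 4 + 15)·sqrt(5) = 37*sqrt(5)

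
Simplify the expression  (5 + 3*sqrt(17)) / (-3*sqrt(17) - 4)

Multiply numerator and denominator by -4 + 3*sqrt(17).
Denominator becomes -137; numerator becomes 3*sqrt(17) + 133.

(-133 - 3*sqrt(17))/137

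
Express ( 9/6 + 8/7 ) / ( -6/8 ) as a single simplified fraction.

Numerator: 9/6 + 8/7 = 37/14
Denominator: -6/8 = -3/4
Divide: (37/14) · (-4/3) = -74/21

-74/21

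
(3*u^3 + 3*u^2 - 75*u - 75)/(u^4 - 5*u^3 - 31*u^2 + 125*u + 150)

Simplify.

Factor: 3*u^3 + 3*u^2 - 75*u - 75 = 3*(u + 5)*(u + 1)*(u - 5);  u^4 - 5*u^3 - 31*u^2 + 125*u + 150 = (u - 6)*(u + 1)*(u + 5)*(u - 5)
Cancel the common factors (u + 1), (u + 5), (u - 5).

3/(u - 6)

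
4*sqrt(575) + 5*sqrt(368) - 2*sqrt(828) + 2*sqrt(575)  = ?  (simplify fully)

38*sqrt(23)

4*sqrt(575) = 20*sqrt(23); 5*sqrt(368) = 20*sqrt(23); 2*sqrt(828) = 12*sqrt(23); 2*sqrt(575) = 10*sqrt(23)
Combine: (20 + 20 - 12 + 10)·sqrt(23) = 38*sqrt(23)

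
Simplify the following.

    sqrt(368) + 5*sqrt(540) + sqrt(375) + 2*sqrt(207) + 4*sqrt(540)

10*sqrt(23) + 59*sqrt(15)

sqrt(368) = 4*sqrt(23); 5*sqrt(540) = 30*sqrt(15); sqrt(375) = 5*sqrt(15); 2*sqrt(207) = 6*sqrt(23); 4*sqrt(540) = 24*sqrt(15)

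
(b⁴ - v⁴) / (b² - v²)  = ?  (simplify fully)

Difference of fourth powers: factor out (b² - v²).

b² + v²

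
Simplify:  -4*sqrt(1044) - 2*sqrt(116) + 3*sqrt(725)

4*sqrt(1044) = 24*sqrt(29); 2*sqrt(116) = 4*sqrt(29); 3*sqrt(725) = 15*sqrt(29)
Combine: (-24 - 4 + 15)·sqrt(29) = -13*sqrt(29)

-13*sqrt(29)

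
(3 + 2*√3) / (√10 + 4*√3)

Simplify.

Multiply numerator and denominator by -√10 + 4*√3.
Denominator becomes 38; numerator becomes -2*√30 - 3*√10 + 12*√3 + 24.

(-2*√30 - 3*√10 + 12*√3 + 24)/38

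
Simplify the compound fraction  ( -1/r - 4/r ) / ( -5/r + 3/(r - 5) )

(5*r - 25)/(2*r - 25)

Numerator: -1/r - 4/r = -5/r
Denominator: -5/r + 3/(r - 5) = (-2*r + 25)/(r**2 - 5*r)
Divide: (-5/r) · ((r**2 - 5*r)/(-2*r + 25)) = (5*r - 25)/(2*r - 25)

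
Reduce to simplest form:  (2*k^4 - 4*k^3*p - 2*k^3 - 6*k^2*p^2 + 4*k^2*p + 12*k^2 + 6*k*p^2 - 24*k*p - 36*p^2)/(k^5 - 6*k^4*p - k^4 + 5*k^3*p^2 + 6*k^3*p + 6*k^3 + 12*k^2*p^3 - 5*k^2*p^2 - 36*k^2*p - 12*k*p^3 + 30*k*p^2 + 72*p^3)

-2/(-k + 4*p)

Factor: 2*k^4 - 4*k^3*p - 2*k^3 - 6*k^2*p^2 + 4*k^2*p + 12*k^2 + 6*k*p^2 - 24*k*p - 36*p^2 = 2*(k - 3*p)*(k + p)*(k^2 - k + 6);  k^5 - 6*k^4*p - k^4 + 5*k^3*p^2 + 6*k^3*p + 6*k^3 + 12*k^2*p^3 - 5*k^2*p^2 - 36*k^2*p - 12*k*p^3 + 30*k*p^2 + 72*p^3 = (k^2 - k + 6)*(k - 4*p)*(k + p)*(k - 3*p)
Cancel the common factors (k^2 - k + 6), (k - 3*p), (k + p).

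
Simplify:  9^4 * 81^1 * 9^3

3^18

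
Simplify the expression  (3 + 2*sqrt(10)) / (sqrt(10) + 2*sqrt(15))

Multiply numerator and denominator by -2*sqrt(15) + sqrt(10).
Denominator becomes -50; numerator becomes -20*sqrt(6) - 6*sqrt(15) + 3*sqrt(10) + 20.

(-20 - 3*sqrt(10) + 6*sqrt(15) + 20*sqrt(6))/50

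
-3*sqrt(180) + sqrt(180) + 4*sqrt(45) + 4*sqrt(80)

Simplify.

3*sqrt(180) = 18*sqrt(5); sqrt(180) = 6*sqrt(5); 4*sqrt(45) = 12*sqrt(5); 4*sqrt(80) = 16*sqrt(5)
Combine: (-18 + 6 + 12 + 16)·sqrt(5) = 16*sqrt(5)

16*sqrt(5)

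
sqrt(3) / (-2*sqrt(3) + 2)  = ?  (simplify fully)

(-3 - sqrt(3))/4

Multiply numerator and denominator by 2 + 2*sqrt(3).
Denominator becomes -8; numerator becomes 2*sqrt(3) + 6.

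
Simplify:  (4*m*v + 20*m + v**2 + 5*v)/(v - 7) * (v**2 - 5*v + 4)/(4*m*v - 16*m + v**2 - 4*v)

(v**2 + 4*v - 5)/(v - 7)

Factor: 4*m*v + 20*m + v**2 + 5*v = (v + 5)*(4*m + v);  v**2 - 5*v + 4 = (v - 4)*(v - 1);  4*m*v - 16*m + v**2 - 4*v = (v - 4)*(4*m + v)
Cancel the common factors (v - 4), (4*m + v).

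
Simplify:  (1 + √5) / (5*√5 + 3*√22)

Multiply numerator and denominator by -3*√22 + 5*√5.
Denominator becomes -73; numerator becomes -3*√110 - 3*√22 + 5*√5 + 25.

(-25 - 5*√5 + 3*√22 + 3*√110)/73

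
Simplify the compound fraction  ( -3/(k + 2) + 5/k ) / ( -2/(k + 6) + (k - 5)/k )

Numerator: -3/(k + 2) + 5/k = (2*k + 10)/(k^2 + 2*k)
Denominator: -2/(k + 6) + (k - 5)/k = (k^2 - k - 30)/(k^2 + 6*k)
Divide: ((2*k + 10)/(k^2 + 2*k)) · ((k^2 + 6*k)/(k^2 - k - 30)) = (2*k + 12)/(k^2 - 4*k - 12)

(2*k + 12)/(k^2 - 4*k - 12)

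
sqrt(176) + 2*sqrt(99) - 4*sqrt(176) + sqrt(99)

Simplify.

-3*sqrt(11)

sqrt(176) = 4*sqrt(11); 2*sqrt(99) = 6*sqrt(11); 4*sqrt(176) = 16*sqrt(11); sqrt(99) = 3*sqrt(11)
Combine: (4 + 6 - 16 + 3)·sqrt(11) = -3*sqrt(11)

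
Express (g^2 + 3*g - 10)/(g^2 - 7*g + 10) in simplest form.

Factor: g^2 + 3*g - 10 = (g + 5)*(g - 2);  g^2 - 7*g + 10 = (g - 5)*(g - 2)
Cancel the common factor (g - 2).

(g + 5)/(g - 5)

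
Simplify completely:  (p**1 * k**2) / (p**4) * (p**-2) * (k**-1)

k/p**5

Quotient: (p**-3) * k**2
Multiply by (p**-2) * (k**-1): add exponents.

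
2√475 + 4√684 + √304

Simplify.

38*√19

2√475 = 10*√19; 4√684 = 24*√19; √304 = 4*√19
Combine: (10 + 24 + 4)·√19 = 38*√19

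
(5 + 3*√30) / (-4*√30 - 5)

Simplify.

(-67 - √30)/91

Multiply numerator and denominator by -5 + 4*√30.
Denominator becomes -455; numerator becomes 5*√30 + 335.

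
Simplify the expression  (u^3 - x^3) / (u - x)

u^3 - x^3 = (u - x)(u^2 + u*x + x^2).

u^2 + u*x + x^2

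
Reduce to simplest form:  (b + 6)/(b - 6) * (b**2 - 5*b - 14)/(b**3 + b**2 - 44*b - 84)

Factor: b**2 - 5*b - 14 = (b - 7)*(b + 2);  b**3 + b**2 - 44*b - 84 = (b + 2)*(b + 6)*(b - 7)
Cancel the common factors (b - 7), (b + 2), (b + 6).

1/(b - 6)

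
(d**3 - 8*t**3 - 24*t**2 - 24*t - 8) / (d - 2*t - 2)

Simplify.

d**2 + 2*d*t + 2*d + 4*t**2 + 8*t + 4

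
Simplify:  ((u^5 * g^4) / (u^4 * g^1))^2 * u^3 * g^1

Inside the bracket: u^1 * g^3
Raise to the power 2: u^2 * g^6
Multiply by u^3 * g^1: add exponents.

g^7*u^5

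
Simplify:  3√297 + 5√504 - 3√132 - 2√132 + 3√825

3√297 = 9*√33; 5√504 = 30*√14; 3√132 = 6*√33; 2√132 = 4*√33; 3√825 = 15*√33

14*√33 + 30*√14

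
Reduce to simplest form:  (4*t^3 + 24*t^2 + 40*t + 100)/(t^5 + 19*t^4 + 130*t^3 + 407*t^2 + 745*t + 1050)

4/(t^2 + 13*t + 42)

Factor: 4*t^3 + 24*t^2 + 40*t + 100 = 4*(t + 5)*(t^2 + t + 5);  t^5 + 19*t^4 + 130*t^3 + 407*t^2 + 745*t + 1050 = (t^2 + t + 5)*(t + 5)*(t + 6)*(t + 7)
Cancel the common factors (t^2 + t + 5), (t + 5).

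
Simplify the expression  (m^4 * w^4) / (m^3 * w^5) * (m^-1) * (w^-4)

Quotient: m^1 * (w^-1)
Multiply by (m^-1) * (w^-4): add exponents.

w^(-5)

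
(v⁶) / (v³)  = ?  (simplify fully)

v³

Quotient: v³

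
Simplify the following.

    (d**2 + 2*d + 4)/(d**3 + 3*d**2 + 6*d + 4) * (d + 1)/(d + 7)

1/(d + 7)

Factor: d**3 + 3*d**2 + 6*d + 4 = (d**2 + 2*d + 4)*(d + 1)
Cancel the common factors (d**2 + 2*d + 4), (d + 1).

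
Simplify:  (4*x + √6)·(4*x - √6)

Product of conjugates: (P+Q)(P-Q) = P^2 - Q^2.

16*x² - 6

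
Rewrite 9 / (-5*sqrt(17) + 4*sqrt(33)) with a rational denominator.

(45*sqrt(17) + 36*sqrt(33))/103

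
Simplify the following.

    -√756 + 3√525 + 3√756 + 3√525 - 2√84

38*√21

√756 = 6*√21; 3√525 = 15*√21; 3√756 = 18*√21; 3√525 = 15*√21; 2√84 = 4*√21
Combine: (-6 + 15 + 18 + 15 - 4)·√21 = 38*√21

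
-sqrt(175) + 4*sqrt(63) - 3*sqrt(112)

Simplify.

sqrt(175) = 5*sqrt(7); 4*sqrt(63) = 12*sqrt(7); 3*sqrt(112) = 12*sqrt(7)
Combine: (-5 + 12 - 12)·sqrt(7) = -5*sqrt(7)

-5*sqrt(7)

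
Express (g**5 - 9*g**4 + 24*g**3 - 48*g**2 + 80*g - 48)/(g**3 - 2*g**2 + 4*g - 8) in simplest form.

g**2 - 7*g + 6

Factor: g**5 - 9*g**4 + 24*g**3 - 48*g**2 + 80*g - 48 = (g - 2)*(g**2 + 4)*(g - 1)*(g - 6);  g**3 - 2*g**2 + 4*g - 8 = (g**2 + 4)*(g - 2)
Cancel the common factors (g**2 + 4), (g - 2).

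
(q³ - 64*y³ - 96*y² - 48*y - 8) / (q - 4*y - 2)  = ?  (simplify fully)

q² + 4*q*y + 2*q + 16*y² + 16*y + 4

Apply the difference-of-cubes factorisation and cancel (q - 4*y - 2).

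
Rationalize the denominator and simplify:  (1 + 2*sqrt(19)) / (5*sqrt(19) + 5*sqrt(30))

Multiply numerator and denominator by -5*sqrt(30) + 5*sqrt(19).
Denominator becomes -275; numerator becomes -10*sqrt(570) - 5*sqrt(30) + 5*sqrt(19) + 190.

(-38 - sqrt(19) + sqrt(30) + 2*sqrt(570))/55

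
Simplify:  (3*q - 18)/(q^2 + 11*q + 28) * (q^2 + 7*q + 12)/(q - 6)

(3*q + 9)/(q + 7)

Factor: 3*q - 18 = 3*(q - 6);  q^2 + 11*q + 28 = (q + 7)*(q + 4);  q^2 + 7*q + 12 = (q + 4)*(q + 3)
Cancel the common factors (q + 4), (q - 6).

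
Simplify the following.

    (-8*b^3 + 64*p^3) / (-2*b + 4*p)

(4*p)^3 - (2*b)^3 = (-2*b + 4*p)(4*b^2 + 8*b*p + 16*p^2).

4*b^2 + 8*b*p + 16*p^2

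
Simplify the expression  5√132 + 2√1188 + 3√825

5√132 = 10*√33; 2√1188 = 12*√33; 3√825 = 15*√33
Combine: (10 + 12 + 15)·√33 = 37*√33

37*√33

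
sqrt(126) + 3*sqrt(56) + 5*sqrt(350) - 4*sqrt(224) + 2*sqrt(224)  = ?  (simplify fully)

26*sqrt(14)

sqrt(126) = 3*sqrt(14); 3*sqrt(56) = 6*sqrt(14); 5*sqrt(350) = 25*sqrt(14); 4*sqrt(224) = 16*sqrt(14); 2*sqrt(224) = 8*sqrt(14)
Combine: (3 + 6 + 25 - 16 + 8)·sqrt(14) = 26*sqrt(14)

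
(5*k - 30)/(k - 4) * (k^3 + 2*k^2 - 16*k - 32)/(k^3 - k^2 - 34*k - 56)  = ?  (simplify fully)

(5*k - 30)/(k - 7)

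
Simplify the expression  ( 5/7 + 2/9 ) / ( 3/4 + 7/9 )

Numerator: 5/7 + 2/9 = 59/63
Denominator: 3/4 + 7/9 = 55/36
Divide: (59/63) · (36/55) = 236/385

236/385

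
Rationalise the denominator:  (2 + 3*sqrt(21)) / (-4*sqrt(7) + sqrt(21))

Multiply numerator and denominator by sqrt(21) + 4*sqrt(7).
Denominator becomes -91; numerator becomes 2*sqrt(21) + 8*sqrt(7) + 63 + 84*sqrt(3).

(-84*sqrt(3) - 63 - 8*sqrt(7) - 2*sqrt(21))/91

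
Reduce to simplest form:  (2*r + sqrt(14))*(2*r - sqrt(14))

4*r^2 - 14

Difference of squares with P = 2*r, Q = sqrt(14).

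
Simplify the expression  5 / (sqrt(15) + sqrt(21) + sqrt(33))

Group as (sqrt(15) + sqrt(21)) + sqrt(33); multiply by (sqrt(15) + sqrt(21)) - sqrt(33), then rationalise the remaining surd.

(-10*sqrt(1155) + 5*sqrt(33) + 45*sqrt(21) + 65*sqrt(15))/417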